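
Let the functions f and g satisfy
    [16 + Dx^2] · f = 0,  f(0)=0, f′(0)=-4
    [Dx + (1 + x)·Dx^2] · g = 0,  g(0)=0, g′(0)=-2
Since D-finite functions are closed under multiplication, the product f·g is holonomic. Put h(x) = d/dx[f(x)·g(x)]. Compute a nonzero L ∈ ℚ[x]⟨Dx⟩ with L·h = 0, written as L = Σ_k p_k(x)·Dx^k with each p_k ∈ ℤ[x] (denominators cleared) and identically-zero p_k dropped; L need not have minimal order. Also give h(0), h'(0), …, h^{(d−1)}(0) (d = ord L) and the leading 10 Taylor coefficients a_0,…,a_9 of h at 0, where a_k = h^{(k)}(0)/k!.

L = (96160 + 647168·x + 1757184·x^2 + 2482176·x^3 + 1931264·x^4 + 786432·x^5 + 131072·x^6) + (13728 + 74144·x + 156160·x^2 + 161280·x^3 + 81920·x^4 + 16384·x^5)·Dx + (13546 + 87008·x + 228848·x^2 + 316416·x^3 + 242944·x^4 + 98304·x^5 + 16384·x^6)·Dx^2 + (858 + 4634·x + 9760·x^2 + 10080·x^3 + 5120·x^4 + 1024·x^5)·Dx^3 + (471 + 2910·x + 7439·x^2 + 10080·x^3 + 7640·x^4 + 3072·x^5 + 512·x^6)·Dx^4  (order 4).
h: a_k = 0, 16, -12, -224/3, 130/3, 208/3, -476/15, -1984/63, 97/7, 15088/2835, …
ICs: h(0) = 0, h′(0) = 16, h′′(0) = -24, h′′′(0) = -448.

f: a_k = 0, -4, 0, 32/3, 0, -128/15, 0, 1024/315, 0, -2048/2835, …
g: a_k = 0, -2, 1, -2/3, 1/2, -2/5, 1/3, -2/7, 1/4, -2/9, …
f·g: L₀ = L_f ⊗_s L_g, ord ≤ 2·2.
h₀' ⇒ L via d/dx closure of L₀.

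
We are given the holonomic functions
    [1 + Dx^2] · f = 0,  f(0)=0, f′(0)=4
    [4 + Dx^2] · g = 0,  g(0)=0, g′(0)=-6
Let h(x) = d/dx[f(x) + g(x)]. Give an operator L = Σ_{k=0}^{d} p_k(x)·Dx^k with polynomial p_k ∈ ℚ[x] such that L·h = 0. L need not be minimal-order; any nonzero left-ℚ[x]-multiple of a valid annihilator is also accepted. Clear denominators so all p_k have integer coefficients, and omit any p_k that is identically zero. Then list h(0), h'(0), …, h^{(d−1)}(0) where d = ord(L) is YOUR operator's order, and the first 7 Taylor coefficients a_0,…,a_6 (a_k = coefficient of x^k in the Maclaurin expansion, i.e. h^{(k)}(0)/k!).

L = 4 + 5·Dx^2 + Dx^4  (order 4).
h: a_k = -2, 0, 10, 0, -23/6, 0, 19/36, …
ICs: h(0) = -2, h′(0) = 0, h′′(0) = 20, h′′′(0) = 0.

f: a_k = 0, 4, 0, -2/3, 0, 1/30, 0, …
g: a_k = 0, -6, 0, 4, 0, -4/5, 0, …
Weyl lclm of L_f,L_g ⇒ L₀ (ord ≤ 4).
h₀' ⇒ L via d/dx closure of L₀.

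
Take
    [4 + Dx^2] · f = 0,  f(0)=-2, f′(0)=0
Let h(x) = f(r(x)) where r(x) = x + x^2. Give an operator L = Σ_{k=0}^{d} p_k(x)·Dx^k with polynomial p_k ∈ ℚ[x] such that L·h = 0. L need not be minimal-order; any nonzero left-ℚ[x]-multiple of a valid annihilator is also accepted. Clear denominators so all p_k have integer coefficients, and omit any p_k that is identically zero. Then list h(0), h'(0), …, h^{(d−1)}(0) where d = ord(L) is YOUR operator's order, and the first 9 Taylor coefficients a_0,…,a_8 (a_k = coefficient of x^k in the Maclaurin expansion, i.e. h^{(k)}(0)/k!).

f: a_k = -2, 0, 4, 0, -4/3, 0, 8/45, 0, -4/315, …
f∘r: x↦r, Dx↦Dx/r' in L_f ⇒ L₀.
L = (4 + 24·x + 48·x^2 + 32·x^3) - 2·Dx + (1 + 2·x)·Dx^2  (order 2).
h: a_k = -2, 0, 4, 8, 8/3, -16/3, -352/45, -64/15, 416/315, …
ICs: h(0) = -2, h′(0) = 0.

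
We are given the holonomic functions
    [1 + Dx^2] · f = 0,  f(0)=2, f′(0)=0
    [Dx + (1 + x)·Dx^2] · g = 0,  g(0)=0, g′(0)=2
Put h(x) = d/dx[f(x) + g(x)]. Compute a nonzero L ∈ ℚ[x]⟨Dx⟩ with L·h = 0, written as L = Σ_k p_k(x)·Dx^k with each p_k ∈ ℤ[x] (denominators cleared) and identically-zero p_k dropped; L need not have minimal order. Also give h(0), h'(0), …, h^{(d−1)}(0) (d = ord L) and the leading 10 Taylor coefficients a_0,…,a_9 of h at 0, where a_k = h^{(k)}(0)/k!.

L = (7 + 2·x + x^2) + (3 + 5·x + 3·x^2 + x^3)·Dx + (7 + 2·x + x^2)·Dx^2 + (3 + 5·x + 3·x^2 + x^3)·Dx^3  (order 3).
h: a_k = 2, -4, 2, -5/3, 2, -121/60, 2, -5039/2520, 2, -362881/181440, …
ICs: h(0) = 2, h′(0) = -4, h′′(0) = 4.

f: a_k = 2, 0, -1, 0, 1/12, 0, -1/360, 0, 1/20160, 0, …
g: a_k = 0, 2, -1, 2/3, -1/2, 2/5, -1/3, 2/7, -1/4, 2/9, …
Sum ⇒ L₀ = lclm(L_f,L_g) in ℚ(x)⟨Dx⟩.
Differentiate: ansatz ord ≤ ord L₀ ⇒ L.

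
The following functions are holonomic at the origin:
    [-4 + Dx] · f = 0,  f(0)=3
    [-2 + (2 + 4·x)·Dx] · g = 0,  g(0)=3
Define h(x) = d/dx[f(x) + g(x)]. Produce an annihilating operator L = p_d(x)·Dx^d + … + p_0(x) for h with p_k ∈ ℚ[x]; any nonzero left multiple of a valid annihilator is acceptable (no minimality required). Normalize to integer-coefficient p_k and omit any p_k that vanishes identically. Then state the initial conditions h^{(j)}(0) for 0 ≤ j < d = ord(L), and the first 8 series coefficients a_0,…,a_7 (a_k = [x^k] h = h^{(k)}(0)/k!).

L = (-28 - 32·x) + (-13 - 64·x - 64·x^2)·Dx + (5 + 18·x + 16·x^2)·Dx^2  (order 2).
h: a_k = 15, 45, 201/2, 241/2, 1129/8, 3151/40, 26779/240, -69599/1680, …
ICs: h(0) = 15, h′(0) = 45.

f: a_k = 3, 12, 24, 32, 32, 128/5, 256/15, 1024/105, …
g: a_k = 3, 3, -3/2, 3/2, -15/8, 21/8, -63/16, 99/16, …
L₀ := lclm(L_f,L_g); ord L₀ ≤ 1+1.
h₀' ⇒ L via d/dx closure of L₀.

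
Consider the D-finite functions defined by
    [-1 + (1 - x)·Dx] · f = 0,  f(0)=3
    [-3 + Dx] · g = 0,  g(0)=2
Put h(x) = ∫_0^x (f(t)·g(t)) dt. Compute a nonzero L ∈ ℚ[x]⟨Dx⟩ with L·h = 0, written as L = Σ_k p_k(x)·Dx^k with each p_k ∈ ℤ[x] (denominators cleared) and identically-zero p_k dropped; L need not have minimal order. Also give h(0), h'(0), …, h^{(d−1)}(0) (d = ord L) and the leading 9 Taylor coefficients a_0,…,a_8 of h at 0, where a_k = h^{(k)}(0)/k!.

f: a_k = 3, 3, 3, 3, 3, 3, 3, 3, 3, …
g: a_k = 2, 6, 9, 9, 27/4, 81/20, 81/40, 243/280, 729/2240, …
Product ⇒ symmetric product L₀, ord ≤ 1.
∫: right-multiply L₀ by Dx.
L = (4 - 3·x)·Dx + (-1 + x)·Dx^2  (order 2).
h: a_k = 0, 6, 12, 17, 39/2, 393/20, 92/5, 4659/280, 16671/1120, …
ICs: h(0) = 0, h′(0) = 6.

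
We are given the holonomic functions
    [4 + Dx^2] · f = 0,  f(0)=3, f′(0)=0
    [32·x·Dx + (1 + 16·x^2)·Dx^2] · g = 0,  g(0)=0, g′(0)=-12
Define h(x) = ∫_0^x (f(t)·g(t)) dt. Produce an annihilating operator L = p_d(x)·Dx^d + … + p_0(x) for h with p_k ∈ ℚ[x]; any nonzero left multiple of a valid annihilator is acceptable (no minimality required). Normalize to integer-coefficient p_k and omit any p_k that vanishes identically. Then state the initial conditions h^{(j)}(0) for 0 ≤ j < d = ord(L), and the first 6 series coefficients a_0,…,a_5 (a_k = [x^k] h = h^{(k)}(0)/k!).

f: a_k = 3, 0, -6, 0, 2, 0, …
g: a_k = 0, -12, 0, 64, 0, -3072/5, …
f·g: L₀ = L_f ⊗_s L_g, ord ≤ 2·2.
Integrate: L := L₀·Dx.
L = (1360 + 60416·x^2 + 106496·x^4 + 262144·x^6 + 1048576·x^8)·Dx + (2304·x + 45056·x^3 + 196608·x^5 + 1048576·x^7)·Dx^2 + (360 + 15872·x^2 + 36864·x^4 + 131072·x^6 + 524288·x^8)·Dx^3 + (576·x + 11264·x^3 + 49152·x^5 + 262144·x^7)·Dx^4 + (5 + 192·x^2 + 2560·x^4 + 16384·x^6 + 65536·x^8)·Dx^5  (order 5).
h: a_k = 0, 0, -18, 0, 66, 0, …
ICs: h(0) = 0, h′(0) = 0, h′′(0) = -36, h′′′(0) = 0, h′′′′(0) = 1584.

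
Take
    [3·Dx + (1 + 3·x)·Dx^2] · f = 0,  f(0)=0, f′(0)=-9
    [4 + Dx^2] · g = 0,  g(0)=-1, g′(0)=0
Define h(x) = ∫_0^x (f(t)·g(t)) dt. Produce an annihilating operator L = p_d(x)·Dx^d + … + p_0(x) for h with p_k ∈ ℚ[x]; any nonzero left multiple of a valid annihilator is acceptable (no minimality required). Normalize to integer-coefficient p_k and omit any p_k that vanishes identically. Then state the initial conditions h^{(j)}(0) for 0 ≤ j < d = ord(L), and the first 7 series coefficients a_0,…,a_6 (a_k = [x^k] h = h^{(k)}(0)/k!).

f: a_k = 0, -9, 27/2, -27, 243/4, -729/5, 729/2, …
g: a_k = -1, 0, 2, 0, -2/3, 0, 4/45, …
h₀=f·g: eliminate ⇒ L₀, order ≤ 2·2.
∫: right-multiply L₀ by Dx.
L = (-1112 - 1248·x + 7344·x^2 + 27648·x^3 + 20736·x^4)·Dx + (-48 + 2160·x + 10368·x^2 + 10368·x^3)·Dx^2 + (-250 + 240·x + 4968·x^2 + 13824·x^3 + 10368·x^4)·Dx^3 + (-12 + 540·x + 2592·x^2 + 2592·x^3)·Dx^4 + (7 + 138·x + 783·x^2 + 1728·x^3 + 1296·x^4)·Dx^5  (order 5).
h: a_k = 0, 0, 9/2, -9/2, 9/4, -27/4, 163/10, …
ICs: h(0) = 0, h′(0) = 0, h′′(0) = 9, h′′′(0) = -27, h′′′′(0) = 54.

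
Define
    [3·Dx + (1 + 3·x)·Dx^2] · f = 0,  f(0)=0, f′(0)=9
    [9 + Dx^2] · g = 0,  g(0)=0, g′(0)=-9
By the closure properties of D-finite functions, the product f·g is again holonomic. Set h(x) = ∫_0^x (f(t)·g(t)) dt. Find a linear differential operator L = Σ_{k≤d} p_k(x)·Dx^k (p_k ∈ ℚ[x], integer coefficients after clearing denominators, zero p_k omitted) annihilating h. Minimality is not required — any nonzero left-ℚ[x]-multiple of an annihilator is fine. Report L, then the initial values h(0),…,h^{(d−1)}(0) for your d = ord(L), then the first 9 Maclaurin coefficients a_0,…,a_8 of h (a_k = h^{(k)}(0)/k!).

L = (-81 + 486·x + 4617·x^2 + 11664·x^3 + 8748·x^4)·Dx + (36 + 540·x + 1944·x^2 + 1944·x^3)·Dx^2 + (180·x + 1134·x^2 + 2592·x^3 + 1944·x^4)·Dx^3 + (4 + 60·x + 216·x^2 + 216·x^3)·Dx^4 + (1 + 14·x + 69·x^2 + 144·x^3 + 108·x^4)·Dx^5  (order 5).
h: a_k = 0, 0, 0, -27, 243/8, -243/10, 243/4, -8019/56, 203391/640, …
ICs: h(0) = 0, h′(0) = 0, h′′(0) = 0, h′′′(0) = -162, h′′′′(0) = 729.

f: a_k = 0, 9, -27/2, 27, -243/4, 729/5, -729/2, 6561/7, -19683/8, …
g: a_k = 0, -9, 0, 27/2, 0, -243/40, 0, 729/560, 0, …
Sym-product of L_f,L_g gives L₀ (≤ ord 4).
∫: right-multiply L₀ by Dx.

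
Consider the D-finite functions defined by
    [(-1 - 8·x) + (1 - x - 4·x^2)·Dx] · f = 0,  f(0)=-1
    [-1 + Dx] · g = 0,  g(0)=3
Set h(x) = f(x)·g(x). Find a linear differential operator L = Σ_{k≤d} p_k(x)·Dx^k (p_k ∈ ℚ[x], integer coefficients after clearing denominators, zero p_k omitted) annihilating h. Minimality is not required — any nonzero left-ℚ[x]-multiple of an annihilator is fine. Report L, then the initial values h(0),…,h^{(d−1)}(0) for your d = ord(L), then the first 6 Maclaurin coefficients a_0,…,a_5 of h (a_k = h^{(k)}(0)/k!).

f: a_k = -1, -1, -5, -9, -29, -65, …
g: a_k = 3, 3, 3/2, 1/2, 1/8, 1/40, …
h₀=f·g: eliminate ⇒ L₀, order ≤ 1·1.
L = (2 + 7·x - 4·x^2) + (-1 + x + 4·x^2)·Dx  (order 1).
h: a_k = -3, -6, -39/2, -44, -977/8, -5963/20, …
ICs: h(0) = -3.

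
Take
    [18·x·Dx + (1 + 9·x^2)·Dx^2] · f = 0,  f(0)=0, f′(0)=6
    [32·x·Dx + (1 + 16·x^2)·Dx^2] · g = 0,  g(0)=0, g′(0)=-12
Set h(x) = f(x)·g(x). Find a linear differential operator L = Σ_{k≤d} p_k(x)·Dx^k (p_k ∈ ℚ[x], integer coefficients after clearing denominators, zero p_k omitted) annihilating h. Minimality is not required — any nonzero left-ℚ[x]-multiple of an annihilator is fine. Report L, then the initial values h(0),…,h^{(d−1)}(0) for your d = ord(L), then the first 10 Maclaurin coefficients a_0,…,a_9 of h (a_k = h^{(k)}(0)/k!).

f: a_k = 0, 6, 0, -18, 0, 486/5, 0, -4374/7, 0, 4374, …
g: a_k = 0, -12, 0, 64, 0, -3072/5, 0, 49152/7, 0, -262144/3, …
Sym-product of L_f,L_g gives L₀ (≤ ord 4).
L = (-3456·x - 144000·x^3 - 1327104·x^5 + 4147200·x^7 + 71663616·x^9)·Dx + (-100 - 11532·x^2 - 259200·x^4 - 1161216·x^6 + 14515200·x^8 + 107495424·x^10)·Dx^2 + (-200·x - 7880·x^3 - 86400·x^5 + 194112·x^7 + 8294400·x^9 + 35831808·x^11)·Dx^3 + (-1 - 50·x^2 - 769·x^4 + 110736·x^8 + 1036800·x^10 + 2985984·x^12)·Dx^4  (order 4).
h: a_k = 0, 0, -72, 0, 600, 0, -30024/5, 0, 468360/7, 0, …
ICs: h(0) = 0, h′(0) = 0, h′′(0) = -144, h′′′(0) = 0.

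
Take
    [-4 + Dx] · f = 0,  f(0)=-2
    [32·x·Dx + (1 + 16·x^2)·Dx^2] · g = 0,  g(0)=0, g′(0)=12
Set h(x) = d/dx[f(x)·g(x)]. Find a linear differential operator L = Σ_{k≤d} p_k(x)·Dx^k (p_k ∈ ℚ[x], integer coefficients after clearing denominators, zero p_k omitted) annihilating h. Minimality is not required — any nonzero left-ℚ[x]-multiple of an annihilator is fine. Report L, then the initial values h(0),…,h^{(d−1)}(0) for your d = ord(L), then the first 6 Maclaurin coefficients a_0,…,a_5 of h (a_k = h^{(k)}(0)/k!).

f: a_k = -2, -8, -16, -64/3, -64/3, -256/15, …
g: a_k = 0, 12, 0, -64, 0, 3072/5, …
f·g: L₀ = L_f ⊗_s L_g, ord ≤ 1·2.
h₀' ⇒ L via d/dx closure of L₀.
L = (16 + 320·x - 768·x^2 + 1024·x^3) + (-96·x + 256·x^2 - 512·x^3)·Dx + (-1 + 4·x - 16·x^2 + 64·x^3)·Dx^2  (order 2).
h: a_k = -24, -192, -192, 1024, -2304, -22528, …
ICs: h(0) = -24, h′(0) = -192.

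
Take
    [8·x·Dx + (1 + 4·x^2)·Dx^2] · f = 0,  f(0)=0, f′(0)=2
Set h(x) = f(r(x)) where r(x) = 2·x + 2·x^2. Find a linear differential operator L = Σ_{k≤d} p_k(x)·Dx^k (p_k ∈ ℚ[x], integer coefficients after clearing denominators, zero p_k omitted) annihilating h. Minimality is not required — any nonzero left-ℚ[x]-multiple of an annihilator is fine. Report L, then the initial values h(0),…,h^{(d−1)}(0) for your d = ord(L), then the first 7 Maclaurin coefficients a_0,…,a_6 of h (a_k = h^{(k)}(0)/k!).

f: a_k = 0, 2, 0, -8/3, 0, 32/5, 0, …
Substitute x→r, Dx→(1/r')Dx; clear ⇒ L₀.
L = (-2 + 32·x + 128·x^2 + 192·x^3 + 96·x^4)·Dx + (1 + 2·x + 16·x^2 + 64·x^3 + 80·x^4 + 32·x^5)·Dx^2  (order 2).
h: a_k = 0, 4, 4, -64/3, -64, 704/5, 3008/3, …
ICs: h(0) = 0, h′(0) = 4.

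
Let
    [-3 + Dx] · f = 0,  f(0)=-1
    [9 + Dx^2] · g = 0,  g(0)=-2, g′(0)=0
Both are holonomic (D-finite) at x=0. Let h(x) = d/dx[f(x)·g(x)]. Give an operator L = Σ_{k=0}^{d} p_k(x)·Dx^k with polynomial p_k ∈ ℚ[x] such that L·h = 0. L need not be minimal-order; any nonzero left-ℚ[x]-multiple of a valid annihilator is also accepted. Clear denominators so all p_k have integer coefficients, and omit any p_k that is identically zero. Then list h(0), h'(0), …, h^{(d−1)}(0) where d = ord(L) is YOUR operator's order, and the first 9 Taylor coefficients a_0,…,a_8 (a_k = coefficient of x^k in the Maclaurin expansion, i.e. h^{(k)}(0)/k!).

L = 18 - 6·Dx + Dx^2  (order 2).
h: a_k = 6, 0, -54, -108, -81, 0, 243/5, 1458/35, 2187/140, …
ICs: h(0) = 6, h′(0) = 0.

f: a_k = -1, -3, -9/2, -9/2, -27/8, -81/40, -81/80, -243/560, -729/4480, …
g: a_k = -2, 0, 9, 0, -27/4, 0, 81/40, 0, -729/2240, …
Product ⇒ symmetric product L₀, ord ≤ 2.
h₀' ⇒ L via d/dx closure of L₀.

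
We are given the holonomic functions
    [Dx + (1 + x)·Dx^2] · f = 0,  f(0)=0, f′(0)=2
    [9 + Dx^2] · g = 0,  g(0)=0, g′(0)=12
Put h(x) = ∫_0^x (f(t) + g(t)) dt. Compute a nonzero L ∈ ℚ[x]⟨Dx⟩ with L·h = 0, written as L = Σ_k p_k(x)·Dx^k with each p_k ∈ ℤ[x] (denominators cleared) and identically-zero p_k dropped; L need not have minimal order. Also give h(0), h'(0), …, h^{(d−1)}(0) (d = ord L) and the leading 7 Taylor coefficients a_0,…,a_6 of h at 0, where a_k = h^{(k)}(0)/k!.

L = (135 + 162·x + 81·x^2)·Dx^2 + (99 + 261·x + 243·x^2 + 81·x^3)·Dx^3 + (15 + 18·x + 9·x^2)·Dx^4 + (11 + 29·x + 27·x^2 + 9·x^3)·Dx^5  (order 5).
h: a_k = 0, 0, 7, -1/3, -13/3, -1/10, 17/12, …
ICs: h(0) = 0, h′(0) = 0, h′′(0) = 14, h′′′(0) = -2, h′′′′(0) = -104.

f: a_k = 0, 2, -1, 2/3, -1/2, 2/5, -1/3, …
g: a_k = 0, 12, 0, -18, 0, 81/10, 0, …
h₀=f+g: left-lcm gives L₀, ord ≤ 4.
h=∫h₀ ⇒ L = L₀·Dx.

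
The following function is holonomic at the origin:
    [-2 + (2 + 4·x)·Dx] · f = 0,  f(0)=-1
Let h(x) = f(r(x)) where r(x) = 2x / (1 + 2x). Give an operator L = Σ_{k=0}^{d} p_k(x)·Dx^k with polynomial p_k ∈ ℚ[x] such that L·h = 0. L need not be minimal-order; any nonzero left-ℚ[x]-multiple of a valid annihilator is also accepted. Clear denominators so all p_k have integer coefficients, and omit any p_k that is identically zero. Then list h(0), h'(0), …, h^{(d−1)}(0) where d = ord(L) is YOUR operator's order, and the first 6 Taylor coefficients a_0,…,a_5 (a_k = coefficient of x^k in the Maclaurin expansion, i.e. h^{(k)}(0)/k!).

L = -2 + (1 + 8·x + 12·x^2)·Dx  (order 1).
h: a_k = -1, -2, 6, -20, 74, -300, …
ICs: h(0) = -1.

f: a_k = -1, -1, 1/2, -1/2, 5/8, -7/8, …
f∘r: x↦r, Dx↦Dx/r' in L_f ⇒ L₀.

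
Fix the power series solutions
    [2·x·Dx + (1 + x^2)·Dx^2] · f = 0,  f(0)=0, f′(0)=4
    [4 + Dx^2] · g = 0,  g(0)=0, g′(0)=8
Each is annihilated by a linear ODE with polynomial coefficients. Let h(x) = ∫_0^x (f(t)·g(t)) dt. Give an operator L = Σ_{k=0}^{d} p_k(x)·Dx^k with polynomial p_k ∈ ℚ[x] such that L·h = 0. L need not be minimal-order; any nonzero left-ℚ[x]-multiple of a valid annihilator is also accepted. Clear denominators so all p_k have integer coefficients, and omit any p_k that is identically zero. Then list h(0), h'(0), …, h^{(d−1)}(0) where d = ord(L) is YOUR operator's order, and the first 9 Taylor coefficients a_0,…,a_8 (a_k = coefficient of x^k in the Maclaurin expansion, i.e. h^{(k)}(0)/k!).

L = (160 + 464·x^2 + 464·x^4 + 256·x^6 + 64·x^8)·Dx + (96·x + 224·x^3 + 192·x^5 + 64·x^7)·Dx^2 + (60 + 188·x^2 + 216·x^4 + 128·x^6 + 32·x^8)·Dx^3 + (24·x + 56·x^3 + 48·x^5 + 16·x^7)·Dx^4 + (5 + 18·x^2 + 25·x^4 + 16·x^6 + 4·x^8)·Dx^5  (order 5).
h: a_k = 0, 0, 0, 32/3, 0, -32/5, 0, 160/63, 0, …
ICs: h(0) = 0, h′(0) = 0, h′′(0) = 0, h′′′(0) = 64, h′′′′(0) = 0.

f: a_k = 0, 4, 0, -4/3, 0, 4/5, 0, -4/7, 0, …
g: a_k = 0, 8, 0, -16/3, 0, 16/15, 0, -32/315, 0, …
h₀=f·g: eliminate ⇒ L₀, order ≤ 2·2.
h=∫h₀ ⇒ L = L₀·Dx.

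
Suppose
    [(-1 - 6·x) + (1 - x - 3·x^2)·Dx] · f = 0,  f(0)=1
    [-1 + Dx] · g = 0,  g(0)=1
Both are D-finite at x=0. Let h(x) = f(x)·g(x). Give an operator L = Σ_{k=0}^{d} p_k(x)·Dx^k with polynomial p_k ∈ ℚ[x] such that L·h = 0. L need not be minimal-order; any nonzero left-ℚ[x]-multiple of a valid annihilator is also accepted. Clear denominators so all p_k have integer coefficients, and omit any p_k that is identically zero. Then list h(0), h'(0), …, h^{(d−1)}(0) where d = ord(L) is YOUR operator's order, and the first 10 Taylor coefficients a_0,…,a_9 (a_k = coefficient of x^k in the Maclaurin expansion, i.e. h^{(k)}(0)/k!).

f: a_k = 1, 1, 4, 7, 19, 40, 97, 217, 508, 1159, …
g: a_k = 1, 1, 1/2, 1/6, 1/24, 1/120, 1/720, 1/5040, 1/40320, 1/362880, …
Product ⇒ symmetric product L₀, ord ≤ 1.
L = (2 + 5·x - 3·x^2) + (-1 + x + 3·x^2)·Dx  (order 1).
h: a_k = 1, 2, 11/2, 35/3, 677/24, 3793/60, 106447/720, 850483/2520, 6298165/8064, 325413041/181440, …
ICs: h(0) = 1.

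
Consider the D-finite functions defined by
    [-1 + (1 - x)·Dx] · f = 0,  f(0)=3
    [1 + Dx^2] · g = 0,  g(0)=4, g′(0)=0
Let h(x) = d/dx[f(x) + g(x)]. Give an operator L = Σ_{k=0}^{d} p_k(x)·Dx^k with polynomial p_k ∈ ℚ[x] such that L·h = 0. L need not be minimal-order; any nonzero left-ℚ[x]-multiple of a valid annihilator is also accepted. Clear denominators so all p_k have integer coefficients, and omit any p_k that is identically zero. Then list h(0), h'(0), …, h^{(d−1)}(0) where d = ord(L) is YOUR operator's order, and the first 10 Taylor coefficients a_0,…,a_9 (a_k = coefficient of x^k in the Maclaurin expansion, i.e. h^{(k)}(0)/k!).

f: a_k = 3, 3, 3, 3, 3, 3, 3, 3, 3, 3, …
g: a_k = 4, 0, -2, 0, 1/6, 0, -1/180, 0, 1/10080, 0, …
Sum ⇒ L₀ = lclm(L_f,L_g) in ℚ(x)⟨Dx⟩.
h₀' ⇒ L via d/dx closure of L₀.
L = (26 - 4·x + 2·x^2) + (-7 + 9·x - 3·x^2 + x^3)·Dx + (26 - 4·x + 2·x^2)·Dx^2 + (-7 + 9·x - 3·x^2 + x^3)·Dx^3  (order 3).
h: a_k = 3, 2, 9, 38/3, 15, 539/30, 21, 30241/1260, 27, 2721599/90720, …
ICs: h(0) = 3, h′(0) = 2, h′′(0) = 18.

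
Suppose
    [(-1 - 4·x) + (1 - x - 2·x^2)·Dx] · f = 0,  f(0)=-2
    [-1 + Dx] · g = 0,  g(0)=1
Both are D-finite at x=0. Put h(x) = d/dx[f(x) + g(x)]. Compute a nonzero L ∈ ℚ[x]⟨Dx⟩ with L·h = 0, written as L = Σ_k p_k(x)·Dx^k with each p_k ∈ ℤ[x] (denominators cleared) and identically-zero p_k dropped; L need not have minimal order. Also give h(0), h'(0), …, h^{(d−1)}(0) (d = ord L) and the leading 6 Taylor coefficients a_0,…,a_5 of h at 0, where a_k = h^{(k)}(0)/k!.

f: a_k = -2, -2, -6, -10, -22, -42, …
g: a_k = 1, 1, 1/2, 1/6, 1/24, 1/120, …
f+g: L₀ = lclm(L_f,L_g), ord ≤ 1+1.
Derive L from L₀ (diff closure).
L = (24 + 138·x + 144·x^2 + 240·x^3 + 48·x^4) + (-29 - 142·x - 155·x^2 - 200·x^3 + 20·x^4 + 16·x^5)·Dx + (5 + 4·x + 11·x^2 - 40·x^3 - 68·x^4 - 16·x^5)·Dx^2  (order 2).
h: a_k = -1, -11, -59/2, -527/6, -5039/24, -61919/120, …
ICs: h(0) = -1, h′(0) = -11.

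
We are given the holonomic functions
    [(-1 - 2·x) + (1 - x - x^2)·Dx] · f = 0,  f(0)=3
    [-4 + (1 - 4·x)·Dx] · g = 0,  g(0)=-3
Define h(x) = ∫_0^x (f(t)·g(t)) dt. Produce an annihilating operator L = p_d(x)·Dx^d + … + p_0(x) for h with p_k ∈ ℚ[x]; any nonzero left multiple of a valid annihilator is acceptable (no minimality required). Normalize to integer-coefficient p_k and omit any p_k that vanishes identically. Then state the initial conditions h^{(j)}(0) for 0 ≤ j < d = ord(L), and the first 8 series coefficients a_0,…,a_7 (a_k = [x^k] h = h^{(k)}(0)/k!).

L = (-5 + 6·x + 12·x^2)·Dx + (1 - 5·x + 3·x^2 + 4·x^3)·Dx^2  (order 2).
h: a_k = 0, -9, -45/2, -66, -819/4, -3321/5, -2226, -53541/7, …
ICs: h(0) = 0, h′(0) = -9.

f: a_k = 3, 3, 6, 9, 15, 24, 39, 63, …
g: a_k = -3, -12, -48, -192, -768, -3072, -12288, -49152, …
Sym-product of L_f,L_g gives L₀ (≤ ord 1).
Integrate: L := L₀·Dx.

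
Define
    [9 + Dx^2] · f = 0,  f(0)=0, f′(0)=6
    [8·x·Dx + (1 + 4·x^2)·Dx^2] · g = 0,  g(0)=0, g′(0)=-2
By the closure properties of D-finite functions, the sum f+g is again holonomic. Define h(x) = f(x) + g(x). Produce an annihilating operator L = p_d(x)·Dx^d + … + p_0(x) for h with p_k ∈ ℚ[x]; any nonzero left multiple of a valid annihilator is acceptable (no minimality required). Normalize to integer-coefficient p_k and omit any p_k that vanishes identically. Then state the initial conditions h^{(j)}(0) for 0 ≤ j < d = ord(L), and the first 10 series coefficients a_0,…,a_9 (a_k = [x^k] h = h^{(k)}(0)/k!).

f: a_k = 0, 6, 0, -9, 0, 81/20, 0, -243/280, 0, 243/2240, …
g: a_k = 0, -2, 0, 8/3, 0, -32/5, 0, 128/7, 0, -512/9, …
Sum ⇒ L₀ = lclm(L_f,L_g) in ℚ(x)⟨Dx⟩.
L = (-2808·x + 19008·x^3 + 10368·x^5)·Dx + (9 + 1548·x^2 + 7344·x^4 + 5184·x^6)·Dx^2 + (-312·x + 2112·x^3 + 1152·x^5)·Dx^3 + (1 + 172·x^2 + 816·x^4 + 576·x^6)·Dx^4  (order 4).
h: a_k = 0, 4, 0, -19/3, 0, -47/20, 0, 4877/280, 0, -1144693/20160, …
ICs: h(0) = 0, h′(0) = 4, h′′(0) = 0, h′′′(0) = -38.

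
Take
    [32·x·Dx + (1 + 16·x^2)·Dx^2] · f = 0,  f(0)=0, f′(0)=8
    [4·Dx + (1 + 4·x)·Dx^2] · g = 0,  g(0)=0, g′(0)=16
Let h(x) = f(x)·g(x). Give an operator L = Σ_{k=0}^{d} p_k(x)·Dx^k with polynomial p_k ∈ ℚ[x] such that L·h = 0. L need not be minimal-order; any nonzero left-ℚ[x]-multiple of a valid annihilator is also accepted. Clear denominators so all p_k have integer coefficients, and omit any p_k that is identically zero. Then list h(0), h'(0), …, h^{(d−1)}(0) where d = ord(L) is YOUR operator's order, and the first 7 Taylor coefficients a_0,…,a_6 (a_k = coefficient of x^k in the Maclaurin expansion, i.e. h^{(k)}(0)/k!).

f: a_k = 0, 8, 0, -128/3, 0, 2048/5, 0, …
g: a_k = 0, 16, -32, 256/3, -256, 4096/5, -8192/3, …
L₀ := L_f ⊗_s L_g (sym. prod.), ord ≤ 4.
L = (1536 + 11264·x + 81920·x^2 + 638976·x^3 + 1966080·x^4 + 3407872·x^5 + 4194304·x^7)·Dx + (288 + 7936·x + 78848·x^2 + 495616·x^3 + 2228224·x^4 + 6094848·x^5 + 9175040·x^6 + 3145728·x^7 + 14680064·x^8)·Dx^2 + (48 + 1024·x + 12288·x^2 + 79872·x^3 + 368640·x^4 + 1277952·x^5 + 3145728·x^6 + 4718592·x^7 + 3145728·x^8 + 8388608·x^9)·Dx^3 + (5 + 72·x + 592·x^2 + 3584·x^3 + 16896·x^4 + 61440·x^5 + 172032·x^6 + 393216·x^7 + 589824·x^8 + 524288·x^9 + 1048576·x^10)·Dx^4  (order 4).
h: a_k = 0, 0, 128, -256, 0, -2048/3, 425984/45, …
ICs: h(0) = 0, h′(0) = 0, h′′(0) = 256, h′′′(0) = -1536.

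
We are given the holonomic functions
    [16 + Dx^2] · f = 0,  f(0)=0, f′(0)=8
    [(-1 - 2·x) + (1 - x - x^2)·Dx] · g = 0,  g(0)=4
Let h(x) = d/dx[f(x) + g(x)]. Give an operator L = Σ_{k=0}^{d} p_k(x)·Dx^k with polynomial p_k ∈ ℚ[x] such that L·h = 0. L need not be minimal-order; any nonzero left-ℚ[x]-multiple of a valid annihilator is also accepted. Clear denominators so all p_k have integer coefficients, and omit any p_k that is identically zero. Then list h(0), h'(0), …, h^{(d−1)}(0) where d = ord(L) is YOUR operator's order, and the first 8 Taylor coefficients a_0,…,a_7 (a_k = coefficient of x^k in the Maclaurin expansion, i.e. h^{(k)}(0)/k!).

L = (1472 + 2624·x + 2560·x^2 + 640·x^3 + 2240·x^4 + 2304·x^5 + 768·x^6) + (-272 - 112·x + 1008·x^2 - 160·x^3 - 800·x^4 + 576·x^5 + 896·x^6 + 256·x^7)·Dx + (92 + 164·x + 160·x^2 + 40·x^3 + 140·x^4 + 144·x^5 + 48·x^6)·Dx^2 + (-17 - 7·x + 63·x^2 - 10·x^3 - 50·x^4 + 36·x^5 + 56·x^6 + 16·x^7)·Dx^3  (order 3).
h: a_k = 12, 16, -28, 80, 736/3, 312, 24412/45, 1088, …
ICs: h(0) = 12, h′(0) = 16, h′′(0) = -56.

f: a_k = 0, 8, 0, -64/3, 0, 256/15, 0, -2048/315, …
g: a_k = 4, 4, 8, 12, 20, 32, 52, 84, …
Weyl lclm of L_f,L_g ⇒ L₀ (ord ≤ 3).
Differentiate: ansatz ord ≤ ord L₀ ⇒ L.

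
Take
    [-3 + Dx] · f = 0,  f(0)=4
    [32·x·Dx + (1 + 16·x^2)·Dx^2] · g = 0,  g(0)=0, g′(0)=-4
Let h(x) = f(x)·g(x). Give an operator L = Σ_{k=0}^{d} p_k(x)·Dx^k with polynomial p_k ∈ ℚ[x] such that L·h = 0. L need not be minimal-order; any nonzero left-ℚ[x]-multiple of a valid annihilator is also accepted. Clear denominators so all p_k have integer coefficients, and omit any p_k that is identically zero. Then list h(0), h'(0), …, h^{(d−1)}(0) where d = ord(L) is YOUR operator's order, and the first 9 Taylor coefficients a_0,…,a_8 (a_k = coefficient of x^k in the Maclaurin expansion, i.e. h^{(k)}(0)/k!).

L = (9 - 96·x + 144·x^2) + (-6 + 32·x - 96·x^2)·Dx + (1 + 16·x^2)·Dx^2  (order 2).
h: a_k = 0, -16, -48, 40/3, 184, -2446/5, -2106, 208169/35, 859821/35, …
ICs: h(0) = 0, h′(0) = -16.

f: a_k = 4, 12, 18, 18, 27/2, 81/10, 81/20, 243/140, 729/1120, …
g: a_k = 0, -4, 0, 64/3, 0, -1024/5, 0, 16384/7, 0, …
L₀ := L_f ⊗_s L_g (sym. prod.), ord ≤ 2.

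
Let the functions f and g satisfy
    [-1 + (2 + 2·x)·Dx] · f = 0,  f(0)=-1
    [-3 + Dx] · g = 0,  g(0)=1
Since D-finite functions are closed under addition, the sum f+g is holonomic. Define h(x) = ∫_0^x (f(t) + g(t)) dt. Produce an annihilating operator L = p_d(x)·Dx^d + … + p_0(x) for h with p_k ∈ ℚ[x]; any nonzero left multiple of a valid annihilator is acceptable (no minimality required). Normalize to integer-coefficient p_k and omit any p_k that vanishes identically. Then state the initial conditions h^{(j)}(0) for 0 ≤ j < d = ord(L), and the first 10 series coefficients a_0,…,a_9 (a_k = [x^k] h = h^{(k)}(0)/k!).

L = (21 + 18·x)·Dx + (-37 - 72·x - 36·x^2)·Dx^2 + (10 + 22·x + 12·x^2)·Dx^3  (order 3).
h: a_k = 0, 0, 5/4, 37/24, 71/64, 437/640, 2557/7680, 5289/35840, 29949/573440, 67213/3440640, …
ICs: h(0) = 0, h′(0) = 0, h′′(0) = 5/2.

f: a_k = -1, -1/2, 1/8, -1/16, 5/128, -7/256, 21/1024, -33/2048, 429/32768, -715/65536, …
g: a_k = 1, 3, 9/2, 9/2, 27/8, 81/40, 81/80, 243/560, 729/4480, 243/4480, …
f+g: L₀ = lclm(L_f,L_g), ord ≤ 1+1.
h=∫h₀ ⇒ L = L₀·Dx.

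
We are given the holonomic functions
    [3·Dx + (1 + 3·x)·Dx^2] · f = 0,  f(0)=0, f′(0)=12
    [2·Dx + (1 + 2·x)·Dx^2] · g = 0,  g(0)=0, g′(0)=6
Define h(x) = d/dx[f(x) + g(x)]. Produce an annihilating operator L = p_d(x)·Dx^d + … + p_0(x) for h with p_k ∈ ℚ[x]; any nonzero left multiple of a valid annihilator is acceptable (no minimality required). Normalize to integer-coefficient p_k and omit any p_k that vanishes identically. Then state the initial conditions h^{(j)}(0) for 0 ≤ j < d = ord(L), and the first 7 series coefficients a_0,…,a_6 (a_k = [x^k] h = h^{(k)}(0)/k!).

L = 12 + (10 + 24·x)·Dx + (1 + 5·x + 6·x^2)·Dx^2  (order 2).
h: a_k = 18, -48, 132, -372, 1068, -3108, 9132, …
ICs: h(0) = 18, h′(0) = -48.

f: a_k = 0, 12, -18, 36, -81, 972/5, -486, …
g: a_k = 0, 6, -6, 8, -12, 96/5, -32, …
f+g: L₀ = lclm(L_f,L_g), ord ≤ 2+2.
Derive L from L₀ (diff closure).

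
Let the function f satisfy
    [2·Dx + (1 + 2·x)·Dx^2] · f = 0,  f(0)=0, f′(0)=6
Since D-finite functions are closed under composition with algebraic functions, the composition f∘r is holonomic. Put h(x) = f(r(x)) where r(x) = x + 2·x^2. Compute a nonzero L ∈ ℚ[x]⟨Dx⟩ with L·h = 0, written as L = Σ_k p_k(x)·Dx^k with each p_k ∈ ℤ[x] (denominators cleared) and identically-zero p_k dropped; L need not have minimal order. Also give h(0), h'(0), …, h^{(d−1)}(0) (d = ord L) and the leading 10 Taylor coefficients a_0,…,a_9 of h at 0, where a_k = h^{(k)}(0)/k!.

f: a_k = 0, 6, -6, 8, -12, 96/5, -32, 384/7, -96, 512/3, …
L₀ from L_f via x↦r, Dx↦r'^{-1}Dx.
L = (-2 + 8·x + 16·x^2)·Dx + (1 + 6·x + 12·x^2 + 16·x^3)·Dx^2  (order 2).
h: a_k = 0, 6, 6, -16, 12, 96/5, -64, 384/7, 96, -1024/3, …
ICs: h(0) = 0, h′(0) = 6.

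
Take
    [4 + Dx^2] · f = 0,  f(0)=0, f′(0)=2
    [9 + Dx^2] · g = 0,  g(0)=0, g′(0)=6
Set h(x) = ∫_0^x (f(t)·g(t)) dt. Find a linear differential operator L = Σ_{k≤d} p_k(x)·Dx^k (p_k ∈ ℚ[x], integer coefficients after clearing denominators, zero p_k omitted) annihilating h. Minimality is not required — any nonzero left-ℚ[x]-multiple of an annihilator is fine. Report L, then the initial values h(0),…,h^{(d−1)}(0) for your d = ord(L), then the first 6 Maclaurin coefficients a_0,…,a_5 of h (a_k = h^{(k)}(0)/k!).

L = 25·Dx + 26·Dx^3 + Dx^5  (order 5).
h: a_k = 0, 0, 0, 4, 0, -26/5, …
ICs: h(0) = 0, h′(0) = 0, h′′(0) = 0, h′′′(0) = 24, h′′′′(0) = 0.

f: a_k = 0, 2, 0, -4/3, 0, 4/15, …
g: a_k = 0, 6, 0, -9, 0, 81/20, …
L₀ := L_f ⊗_s L_g (sym. prod.), ord ≤ 4.
h=∫h₀ ⇒ L = L₀·Dx.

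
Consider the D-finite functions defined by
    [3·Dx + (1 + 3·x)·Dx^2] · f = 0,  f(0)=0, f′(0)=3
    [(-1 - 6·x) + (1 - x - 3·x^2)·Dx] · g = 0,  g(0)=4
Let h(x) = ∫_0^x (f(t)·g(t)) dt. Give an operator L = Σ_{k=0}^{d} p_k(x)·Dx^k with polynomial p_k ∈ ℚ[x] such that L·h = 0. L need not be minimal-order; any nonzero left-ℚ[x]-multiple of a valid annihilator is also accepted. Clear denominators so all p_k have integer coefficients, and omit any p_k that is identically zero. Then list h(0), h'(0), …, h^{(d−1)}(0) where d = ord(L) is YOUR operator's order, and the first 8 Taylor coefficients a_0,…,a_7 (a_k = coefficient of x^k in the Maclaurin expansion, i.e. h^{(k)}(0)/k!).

f: a_k = 0, 3, -9/2, 9, -81/4, 243/5, -243/2, 2187/7, …
g: a_k = 4, 4, 16, 28, 76, 160, 388, 868, …
L₀ := L_f ⊗_s L_g (sym. prod.), ord ≤ 2.
∫: right-multiply L₀ by Dx.
L = (9 + 36·x)·Dx + (-1 + 21·x + 45·x^2)·Dx^2 + (-1 - 2·x + 6·x^2 + 9·x^3)·Dx^3  (order 3).
h: a_k = 0, 0, 6, -2, 33/2, -33/5, 599/10, -1128/35, …
ICs: h(0) = 0, h′(0) = 0, h′′(0) = 12.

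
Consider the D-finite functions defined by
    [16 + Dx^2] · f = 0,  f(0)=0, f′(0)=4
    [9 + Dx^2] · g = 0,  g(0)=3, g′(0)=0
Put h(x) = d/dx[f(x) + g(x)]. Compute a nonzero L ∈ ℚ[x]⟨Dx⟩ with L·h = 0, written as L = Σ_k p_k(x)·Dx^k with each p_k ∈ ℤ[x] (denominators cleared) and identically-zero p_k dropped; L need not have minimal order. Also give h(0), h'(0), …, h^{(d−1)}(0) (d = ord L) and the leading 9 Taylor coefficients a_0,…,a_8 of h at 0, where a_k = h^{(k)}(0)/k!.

f: a_k = 0, 4, 0, -32/3, 0, 128/15, 0, -1024/315, 0, …
g: a_k = 3, 0, -27/2, 0, 81/8, 0, -243/80, 0, 2187/4480, …
L₀ := lclm(L_f,L_g); ord L₀ ≤ 2+2.
h₀' ⇒ L via d/dx closure of L₀.
L = 144 + 25·Dx^2 + Dx^4  (order 4).
h: a_k = 4, -27, -32, 81/2, 128/3, -729/40, -1024/45, 2187/560, 2048/315, …
ICs: h(0) = 4, h′(0) = -27, h′′(0) = -64, h′′′(0) = 243.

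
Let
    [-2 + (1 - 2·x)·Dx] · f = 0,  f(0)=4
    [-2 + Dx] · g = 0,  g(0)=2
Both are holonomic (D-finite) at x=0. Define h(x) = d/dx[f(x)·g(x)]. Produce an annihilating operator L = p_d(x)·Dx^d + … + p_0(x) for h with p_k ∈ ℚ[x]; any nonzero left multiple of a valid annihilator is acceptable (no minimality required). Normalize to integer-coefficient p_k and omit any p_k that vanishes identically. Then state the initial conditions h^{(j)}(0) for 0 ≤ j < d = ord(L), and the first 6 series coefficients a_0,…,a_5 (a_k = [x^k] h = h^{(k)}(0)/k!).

L = (5 - 8·x + 4·x^2) + (-1 + 3·x - 2·x^2)·Dx  (order 1).
h: a_k = 32, 160, 512, 4160/3, 10432/3, 125248/15, …
ICs: h(0) = 32.

f: a_k = 4, 8, 16, 32, 64, 128, …
g: a_k = 2, 4, 4, 8/3, 4/3, 8/15, …
Sym-product of L_f,L_g gives L₀ (≤ ord 1).
Derive L from L₀ (diff closure).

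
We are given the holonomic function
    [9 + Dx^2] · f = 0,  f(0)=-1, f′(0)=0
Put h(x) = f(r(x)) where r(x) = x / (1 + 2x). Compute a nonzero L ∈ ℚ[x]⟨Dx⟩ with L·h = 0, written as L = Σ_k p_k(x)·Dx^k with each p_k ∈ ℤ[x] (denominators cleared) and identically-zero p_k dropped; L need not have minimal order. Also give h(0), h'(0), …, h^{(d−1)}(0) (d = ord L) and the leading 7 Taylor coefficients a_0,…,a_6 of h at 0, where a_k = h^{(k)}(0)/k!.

f: a_k = -1, 0, 9/2, 0, -27/8, 0, 81/80, …
Substitute x→r, Dx→(1/r')Dx; clear ⇒ L₀.
L = 9 + (4 + 24·x + 48·x^2 + 32·x^3)·Dx + (1 + 8·x + 24·x^2 + 32·x^3 + 16·x^4)·Dx^2  (order 2).
h: a_k = -1, 0, 9/2, -18, 405/8, -117, 18081/80, …
ICs: h(0) = -1, h′(0) = 0.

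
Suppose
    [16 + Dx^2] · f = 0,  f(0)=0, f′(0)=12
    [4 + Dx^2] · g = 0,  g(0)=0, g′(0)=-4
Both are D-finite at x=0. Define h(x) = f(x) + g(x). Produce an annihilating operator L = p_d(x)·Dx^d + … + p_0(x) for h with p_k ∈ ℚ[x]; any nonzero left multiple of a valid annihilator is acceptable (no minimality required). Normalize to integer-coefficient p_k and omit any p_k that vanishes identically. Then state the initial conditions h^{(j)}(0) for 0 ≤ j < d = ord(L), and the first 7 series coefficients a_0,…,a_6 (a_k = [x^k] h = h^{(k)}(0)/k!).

f: a_k = 0, 12, 0, -32, 0, 128/5, 0, …
g: a_k = 0, -4, 0, 8/3, 0, -8/15, 0, …
Sum ⇒ L₀ = lclm(L_f,L_g) in ℚ(x)⟨Dx⟩.
L = 64 + 20·Dx^2 + Dx^4  (order 4).
h: a_k = 0, 8, 0, -88/3, 0, 376/15, 0, …
ICs: h(0) = 0, h′(0) = 8, h′′(0) = 0, h′′′(0) = -176.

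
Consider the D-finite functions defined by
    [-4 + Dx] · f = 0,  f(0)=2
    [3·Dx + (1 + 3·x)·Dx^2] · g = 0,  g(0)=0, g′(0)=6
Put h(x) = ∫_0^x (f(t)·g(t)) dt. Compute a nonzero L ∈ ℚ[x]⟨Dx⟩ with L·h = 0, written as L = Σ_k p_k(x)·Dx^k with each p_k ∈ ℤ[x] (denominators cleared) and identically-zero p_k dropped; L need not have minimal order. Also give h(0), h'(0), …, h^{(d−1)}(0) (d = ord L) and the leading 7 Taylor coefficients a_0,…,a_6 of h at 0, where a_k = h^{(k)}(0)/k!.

L = (4 + 48·x)·Dx + (-5 - 24·x)·Dx^2 + (1 + 3·x)·Dx^3  (order 3).
h: a_k = 0, 0, 6, 10, 15, 47/5, 236/15, …
ICs: h(0) = 0, h′(0) = 0, h′′(0) = 12.

f: a_k = 2, 8, 16, 64/3, 64/3, 256/15, 512/45, …
g: a_k = 0, 6, -9, 18, -81/2, 486/5, -243, …
f·g: L₀ = L_f ⊗_s L_g, ord ≤ 1·2.
h=∫h₀ ⇒ L = L₀·Dx.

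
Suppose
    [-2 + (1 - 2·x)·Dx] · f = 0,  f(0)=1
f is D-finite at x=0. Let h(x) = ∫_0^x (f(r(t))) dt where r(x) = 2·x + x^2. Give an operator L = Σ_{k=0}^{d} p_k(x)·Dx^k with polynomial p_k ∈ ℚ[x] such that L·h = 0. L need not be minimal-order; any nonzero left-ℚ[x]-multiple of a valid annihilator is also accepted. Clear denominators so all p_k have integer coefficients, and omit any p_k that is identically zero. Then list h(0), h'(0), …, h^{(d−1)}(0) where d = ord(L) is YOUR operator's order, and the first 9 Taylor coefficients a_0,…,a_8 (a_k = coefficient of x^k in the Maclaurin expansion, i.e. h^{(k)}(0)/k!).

f: a_k = 1, 2, 4, 8, 16, 32, 64, 128, 256, …
f∘r: x↦r, Dx↦Dx/r' in L_f ⇒ L₀.
h=∫₀ˣh₀: take L = L₀·Dx.
L = (4 + 4·x)·Dx + (-1 + 4·x + 2·x^2)·Dx^2  (order 2).
h: a_k = 0, 1, 2, 6, 20, 356/5, 264, 7048/7, 3920, …
ICs: h(0) = 0, h′(0) = 1.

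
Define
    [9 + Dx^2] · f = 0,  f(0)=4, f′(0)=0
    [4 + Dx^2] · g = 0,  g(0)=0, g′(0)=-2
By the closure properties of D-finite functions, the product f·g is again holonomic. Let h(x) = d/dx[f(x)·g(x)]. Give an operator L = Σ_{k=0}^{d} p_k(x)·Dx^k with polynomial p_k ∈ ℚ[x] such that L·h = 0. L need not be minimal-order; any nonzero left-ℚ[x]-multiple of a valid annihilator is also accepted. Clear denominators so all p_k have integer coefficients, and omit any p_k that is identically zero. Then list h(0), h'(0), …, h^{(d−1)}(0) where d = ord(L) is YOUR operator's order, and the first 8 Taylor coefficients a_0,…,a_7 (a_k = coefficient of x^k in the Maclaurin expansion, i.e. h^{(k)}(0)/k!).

L = 25 + 26·Dx^2 + Dx^4  (order 4).
h: a_k = -8, 0, 124, 0, -781/3, 0, 19531/90, 0, …
ICs: h(0) = -8, h′(0) = 0, h′′(0) = 248, h′′′(0) = 0.

f: a_k = 4, 0, -18, 0, 27/2, 0, -81/20, 0, …
g: a_k = 0, -2, 0, 4/3, 0, -4/15, 0, 8/315, …
L₀ := L_f ⊗_s L_g (sym. prod.), ord ≤ 4.
Differentiate: ansatz ord ≤ ord L₀ ⇒ L.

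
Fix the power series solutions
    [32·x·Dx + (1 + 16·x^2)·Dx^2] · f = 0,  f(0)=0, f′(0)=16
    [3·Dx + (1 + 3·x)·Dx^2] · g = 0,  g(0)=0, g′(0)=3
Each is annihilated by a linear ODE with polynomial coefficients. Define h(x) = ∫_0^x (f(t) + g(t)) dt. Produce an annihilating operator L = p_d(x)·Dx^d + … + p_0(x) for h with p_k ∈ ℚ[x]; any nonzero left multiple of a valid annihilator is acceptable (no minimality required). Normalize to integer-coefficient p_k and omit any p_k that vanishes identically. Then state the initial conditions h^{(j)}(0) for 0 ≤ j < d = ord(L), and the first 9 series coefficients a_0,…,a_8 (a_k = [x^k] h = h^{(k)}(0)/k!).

f: a_k = 0, 16, 0, -256/3, 0, 4096/5, 0, -65536/7, 0, …
g: a_k = 0, 3, -9/2, 9, -81/4, 243/5, -243/2, 2187/7, -6561/8, …
Weyl lclm of L_f,L_g ⇒ L₀ (ord ≤ 4).
Integrate: L := L₀·Dx.
L = (-96 - 864·x + 4608·x^2 + 4608·x^3)·Dx^2 + (-50 - 192·x + 672·x^2 + 9216·x^3 + 9216·x^4)·Dx^3 + (-3 + 23·x + 96·x^2 + 512·x^3 + 2304·x^4 + 2304·x^5)·Dx^4  (order 4).
h: a_k = 0, 0, 19/2, -3/2, -229/12, -81/20, 4339/30, -243/14, -63349/56, …
ICs: h(0) = 0, h′(0) = 0, h′′(0) = 19, h′′′(0) = -9.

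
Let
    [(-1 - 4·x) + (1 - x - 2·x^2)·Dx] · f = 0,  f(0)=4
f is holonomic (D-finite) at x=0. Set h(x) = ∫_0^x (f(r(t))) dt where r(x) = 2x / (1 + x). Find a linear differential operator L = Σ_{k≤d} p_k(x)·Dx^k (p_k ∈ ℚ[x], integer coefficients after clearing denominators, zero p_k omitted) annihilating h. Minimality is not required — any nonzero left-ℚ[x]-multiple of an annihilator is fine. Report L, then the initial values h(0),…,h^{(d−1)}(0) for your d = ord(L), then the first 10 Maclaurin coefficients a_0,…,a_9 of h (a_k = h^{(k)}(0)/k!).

f: a_k = 4, 4, 12, 20, 44, 84, 172, 340, 684, 1364, …
Change of var in L_f (x↦r) gives L₀.
Integrate: L := L₀·Dx.
L = (2 + 18·x)·Dx + (-1 - x + 9·x^2 + 9·x^3)·Dx^2  (order 2).
h: a_k = 0, 4, 4, 40/3, 18, 72, 108, 3240/7, 729, 3240, …
ICs: h(0) = 0, h′(0) = 4.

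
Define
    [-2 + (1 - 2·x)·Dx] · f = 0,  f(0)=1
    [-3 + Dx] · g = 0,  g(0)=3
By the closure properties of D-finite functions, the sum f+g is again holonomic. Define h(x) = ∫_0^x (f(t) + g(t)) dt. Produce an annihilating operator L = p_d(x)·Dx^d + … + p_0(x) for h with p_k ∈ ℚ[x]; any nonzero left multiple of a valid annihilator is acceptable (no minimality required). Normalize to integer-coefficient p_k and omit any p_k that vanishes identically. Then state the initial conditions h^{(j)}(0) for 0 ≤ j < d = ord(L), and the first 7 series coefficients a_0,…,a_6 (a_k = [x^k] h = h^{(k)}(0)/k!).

f: a_k = 1, 2, 4, 8, 16, 32, 64, …
g: a_k = 3, 9, 27/2, 27/2, 81/8, 243/40, 243/80, …
Sum ⇒ L₀ = lclm(L_f,L_g) in ℚ(x)⟨Dx⟩.
h=∫h₀ ⇒ L = L₀·Dx.
L = (-6 - 36·x)·Dx + (-1 + 36·x - 36·x^2)·Dx^2 + (1 - 8·x + 12·x^2)·Dx^3  (order 3).
h: a_k = 0, 4, 11/2, 35/6, 43/8, 209/40, 1523/240, …
ICs: h(0) = 0, h′(0) = 4, h′′(0) = 11.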